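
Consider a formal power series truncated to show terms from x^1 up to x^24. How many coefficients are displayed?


From x^1 to x^24 inclusive, the count is 24 - 1 + 1 = 24.

24


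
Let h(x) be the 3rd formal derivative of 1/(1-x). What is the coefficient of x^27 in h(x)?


Differentiating 3 times: d^3/dx^3 [1/(1-x)] = 3!/(1-x)^4.
The expansion 1/(1-x)^4 = sum_{k>=0} C(k+3, 3) x^k, so the coefficient of x^n in 3!/(1-x)^4 is 3! * C(n+3, 3).
For n = 27: 6 * C(30, 3) = 6 * 4060 = 24360

24360


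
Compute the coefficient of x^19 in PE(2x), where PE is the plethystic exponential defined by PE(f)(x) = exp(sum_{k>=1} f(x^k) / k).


With f(x) = 2x, the exponent is sum_{k>=1} 2 x^k / k = 2 * (-ln(1 - x)). Exponentiating:
PE(2x) = exp(-2 ln(1 - x)) = 1/(1 - x)^2.
By the negative binomial expansion, [x^n] 1/(1 - x)^2 = C(n + 1, 1).
For n = 19: C(20, 1) = 20.

20


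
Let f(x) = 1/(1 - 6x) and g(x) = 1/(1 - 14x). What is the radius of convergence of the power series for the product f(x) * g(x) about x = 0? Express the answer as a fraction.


The radius of 1/(1 - 6x) is 1/6 (nearest singularity at x = 1/6), and the radius of 1/(1 - 14x) is 1/14.
The product f(x)*g(x) = 1/((1 - 6x)(1 - 14x)) has singularities at both 1/6 and 1/14, so its radius of convergence is the distance to the nearest one:
min(1/6, 1/14) = 1/14.

1/14


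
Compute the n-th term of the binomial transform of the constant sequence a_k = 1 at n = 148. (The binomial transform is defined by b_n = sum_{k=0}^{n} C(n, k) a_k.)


With a_k = 1 for all k, b_n = sum_{k=0}^{n} C(n, k) = 2^n by the binomial theorem.
For n = 148: 2^148 = 356811923176489970264571492362373784095686656.

356811923176489970264571492362373784095686656


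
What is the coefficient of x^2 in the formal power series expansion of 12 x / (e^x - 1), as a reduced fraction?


The exponential generating function for Bernoulli numbers is
x / (e^x - 1) = sum_{k>=0} B_k x^k / k!.
So the coefficient of x^2 in 12 x / (e^x - 1) is 12 B_2 / 2!.
Computing: B_2 = 1/6, 2! = 2, giving
12 * 1/6 / 2 = 1.

1


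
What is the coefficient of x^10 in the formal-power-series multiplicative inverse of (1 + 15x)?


The inverse is 1/(1 + 15x). Apply the geometric identity 1/(1 - y) = sum_{k>=0} y^k with y = -15x:
1/(1 + 15x) = sum_{k>=0} (-15)^k x^k.
So the coefficient of x^10 is (-15)^10 = 576650390625.

576650390625


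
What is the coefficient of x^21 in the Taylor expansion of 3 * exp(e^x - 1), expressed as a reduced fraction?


exp(e^x - 1) = sum_{k>=0} Bell_k x^k / k!, where Bell_k is the k-th Bell number.
So the coefficient of x^21 is 3 * Bell_21 / 21!.
Computing: Bell_21 = 474869816156751 and 21! = 51090942171709440000, giving
3 * 474869816156751/51090942171709440000 = 158289938718917/5676771352412160000.

158289938718917/5676771352412160000


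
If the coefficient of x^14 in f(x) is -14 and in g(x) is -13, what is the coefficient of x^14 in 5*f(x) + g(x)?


Scalar multiplication scales coefficients: 5 * -14 = -70.
Then add the g coefficient: -70 + -13
= -83

-83


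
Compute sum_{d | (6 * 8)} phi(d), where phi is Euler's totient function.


First, 6 * 8 = 48. One classical identity is sum_{d | n} phi(d) = n (each k in [1, n] has a unique gcd with n, and among the k's with gcd(k, n) = n/d there are phi(d) of them). So the sum equals 48. We also verify directly:
Divisors of 48: 1, 2, 3, 4, 6, 8, 12, 16, 24, 48.
phi values: 1, 1, 2, 2, 2, 4, 4, 8, 8, 16.
Sum = 48.

48


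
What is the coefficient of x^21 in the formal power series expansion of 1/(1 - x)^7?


The negative binomial / multiset identity is
1/(1 - x)^r = sum_{k>=0} C(k + r - 1, r - 1) x^k.
Here r = 7 and k = 21, so the coefficient is
C(21 + 6, 6) = C(27, 6)
= 296010

296010


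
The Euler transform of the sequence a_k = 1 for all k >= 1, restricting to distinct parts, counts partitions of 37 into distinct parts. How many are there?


Partitions of 37 into distinct parts can be computed via generating function.
Product (1+x)(1+x^2)(1+x^3)...
The coefficient of x^37 = 760

760


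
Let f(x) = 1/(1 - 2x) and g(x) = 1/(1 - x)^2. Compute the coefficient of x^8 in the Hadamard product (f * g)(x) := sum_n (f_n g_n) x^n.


f has coefficients f_k = 2^k. For g = 1/(1 - x)^2 the coefficient is g_k = C(k + 1, 1) = k + 1. The Hadamard coefficient is (f * g)_k = 2^k * (k + 1).
For k = 8: 2^8 * 9 = 256 * 9 = 2304.

2304


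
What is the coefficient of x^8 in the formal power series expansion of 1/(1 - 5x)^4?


The general identity 1/(1 - c x)^r = sum_{k>=0} c^k C(k + r - 1, r - 1) x^k follows by substituting y = c x into 1/(1 - y)^r = sum_{k>=0} C(k + r - 1, r - 1) y^k.
For c = 5, r = 4, k = 8:
5^8 * C(11, 3) = 390625 * 165 = 64453125.

64453125


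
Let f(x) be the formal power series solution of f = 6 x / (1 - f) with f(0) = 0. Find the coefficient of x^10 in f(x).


Apply Lagrange inversion: f = 6 x * phi(f) with phi(t) = 1/(1 - t), so
[x^n] f = 6^n * (1/n) [t^(n-1)] phi(t)^n = 6^n * (1/n) [t^(n-1)] (1 - t)^(-n) = 6^n * (1/n) C(2n - 2, n - 1) = 6^n * C_{n-1}.
For n = 10: C_9 = C(18, 9) / 10 = 48620/10 = 4862.
With the 6^10 = 60466176 factor, the coefficient is 60466176 * 4862 = 293986547712.

293986547712


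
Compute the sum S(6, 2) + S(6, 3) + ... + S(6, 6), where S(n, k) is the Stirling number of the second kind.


By definition, S(n, k) counts partitions of an n-set into exactly k nonempty blocks.
Computing row n = 6 for k = 2..6:
S(6, k): 31, 90, 65, 15, 1
Sum = 202.

202


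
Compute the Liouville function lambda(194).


The Liouville function is lambda(k) = (-1)^Omega(k), where Omega(k) counts the prime factors of k with multiplicity.
Factoring: 194 = 2 * 97, so Omega(194) = 2.
lambda(194) = (-1)^2 = 1.

1


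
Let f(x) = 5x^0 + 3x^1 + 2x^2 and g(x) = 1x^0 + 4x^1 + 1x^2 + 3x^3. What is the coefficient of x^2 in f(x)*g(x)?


Cauchy product at x^2:
5*1 + 3*4 + 2*1
= 19

19


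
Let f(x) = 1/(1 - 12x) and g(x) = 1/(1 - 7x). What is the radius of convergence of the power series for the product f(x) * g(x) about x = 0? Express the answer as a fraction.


The radius of 1/(1 - 12x) is 1/12 (nearest singularity at x = 1/12), and the radius of 1/(1 - 7x) is 1/7.
The product f(x)*g(x) = 1/((1 - 12x)(1 - 7x)) has singularities at both 1/12 and 1/7, so its radius of convergence is the distance to the nearest one:
min(1/12, 1/7) = 1/12.

1/12


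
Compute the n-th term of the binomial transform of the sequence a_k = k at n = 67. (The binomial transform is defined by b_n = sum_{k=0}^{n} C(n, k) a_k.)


With a_k = k, b_n = sum_{k=0}^{n} C(n, k) k. Using k * C(n, k) = n * C(n-1, k-1) gives b_n = n * sum_{k>=1} C(n-1, k-1) = n * 2^(n-1).
For n = 67: 67 * 2^66 = 67 * 73786976294838206464 = 4943727411754159833088.

4943727411754159833088


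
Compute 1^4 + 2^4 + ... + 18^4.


This power sum has a closed form given by Faulhaber's formula
sum_{k=1}^{m} k^p = (1 / (p + 1)) * sum_{j=0}^{p} C(p + 1, j) B_j m^(p + 1 - j),
but for small m direct computation is fastest:
1 + 16 + 81 + 256 + 625 + 1296 + 2401 + 4096 + 6561 + 10000 + 14641 + 20736 + 28561 + 38416 + 50625 + 65536 + 83521 + 104976 = 432345.

432345


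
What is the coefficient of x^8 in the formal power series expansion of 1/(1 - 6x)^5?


The general identity 1/(1 - c x)^r = sum_{k>=0} c^k C(k + r - 1, r - 1) x^k follows by substituting y = c x into 1/(1 - y)^r = sum_{k>=0} C(k + r - 1, r - 1) y^k.
For c = 6, r = 5, k = 8:
6^8 * C(12, 4) = 1679616 * 495 = 831409920.

831409920


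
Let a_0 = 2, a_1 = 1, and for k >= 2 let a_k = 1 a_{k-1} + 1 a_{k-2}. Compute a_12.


Iterating the recurrence forward:
a_0 = 2
a_1 = 1
a_2 = 1*1 + 1*2 = 3
a_3 = 1*3 + 1*1 = 4
a_4 = 1*4 + 1*3 = 7
a_5 = 1*7 + 1*4 = 11
a_6 = 1*11 + 1*7 = 18
a_7 = 1*18 + 1*11 = 29
a_8 = 1*29 + 1*18 = 47
a_9 = 1*47 + 1*29 = 76
a_10 = 1*76 + 1*47 = 123
a_11 = 1*123 + 1*76 = 199
a_12 = 1*199 + 1*123 = 322
So a_12 = 322.

322


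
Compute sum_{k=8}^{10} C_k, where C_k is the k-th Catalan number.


C_8 through C_10: 1430, 4862, 16796
Sum = 1430 + 4862 + 16796
= 23088

23088


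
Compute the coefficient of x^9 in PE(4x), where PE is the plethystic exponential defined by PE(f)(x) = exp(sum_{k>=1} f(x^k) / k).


With f(x) = 4x, the exponent is sum_{k>=1} 4 x^k / k = 4 * (-ln(1 - x)). Exponentiating:
PE(4x) = exp(-4 ln(1 - x)) = 1/(1 - x)^4.
By the negative binomial expansion, [x^n] 1/(1 - x)^4 = C(n + 3, 3).
For n = 9: C(12, 3) = 220.

220


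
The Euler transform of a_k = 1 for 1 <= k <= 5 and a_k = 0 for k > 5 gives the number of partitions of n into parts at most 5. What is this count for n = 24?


Partitions of 24 into parts at most 5:
Using generating function (1-x)^(-1)(1-x^2)^(-1)...(1-x^5)^(-1),
the coefficient of x^24 = 333

333


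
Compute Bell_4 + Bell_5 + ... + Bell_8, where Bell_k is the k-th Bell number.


Recall Bell_k counts set partitions of a k-set (with Bell_0 = 1 by convention).
Bell_4 through Bell_8: 15, 52, 203, 877, 4140
Sum = 15 + 52 + 203 + 877 + 4140 = 5287.

5287


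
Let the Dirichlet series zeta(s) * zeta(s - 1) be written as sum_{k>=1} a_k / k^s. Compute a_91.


Convolution gives a_k = sum_{d | k} d * 1 = sum_{d | k} d = sigma(k), the sum of positive divisors of k.
For k = 91, the divisors are 1, 7, 13, 91, so
sigma(91) = 1 + 7 + 13 + 91 = 112.

112


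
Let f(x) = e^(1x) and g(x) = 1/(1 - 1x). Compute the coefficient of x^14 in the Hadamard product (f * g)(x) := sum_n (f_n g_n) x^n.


Expanding: f_k = 1^k/k! (from e^(1x)) and g_k = 1^k (from 1/(1 - 1x)). So the Hadamard coefficient (f * g)_k = 1^k 1^k / k! = (1)^k / k!.
For k = 14: 1^14/14! = 1/87178291200 = 1/87178291200.

1/87178291200


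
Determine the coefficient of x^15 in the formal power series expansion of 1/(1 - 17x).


The geometric series identity gives 1/(1 - c x) = sum_{k>=0} c^k x^k, so the coefficient of x^k is c^k.
Here c = 17 and k = 15.
Computing: 17^15 = 2862423051509815793

2862423051509815793


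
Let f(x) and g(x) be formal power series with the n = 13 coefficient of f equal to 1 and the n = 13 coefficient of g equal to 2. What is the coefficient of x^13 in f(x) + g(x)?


Addition of formal power series is termwise.
The coefficient of x^13 in f + g = 1 + 2
= 3

3


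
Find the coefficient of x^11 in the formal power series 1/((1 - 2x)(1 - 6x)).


By partial fractions or Cauchy convolution:
The coefficient equals sum_{k=0}^{11} 2^k * 6^(11-k).
= 544194560

544194560


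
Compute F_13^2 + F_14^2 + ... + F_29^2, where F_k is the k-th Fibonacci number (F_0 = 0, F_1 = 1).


There is a standard identity sum_{k=0}^{N} F_k^2 = F_N * F_{N+1} (proved inductively from the telescoping relation F_k^2 = F_k F_{k+1} - F_{k-1} F_k). Then
sum_{k=13}^{29} F_k^2 = F_29 F_30 - F_12 F_13.
Computing: F_29 = 514229, F_30 = 832040, F_12 = 144, F_13 = 233.
Sum = 514229 * 832040 - 144 * 233 = 427859063608.

427859063608


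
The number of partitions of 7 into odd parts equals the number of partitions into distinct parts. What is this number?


Computing partitions of 7 into odd parts (1, 3, 5, ...):
Using the generating function prod_{k>=0} 1/(1-x^(2k+1)),
the count is 5

5


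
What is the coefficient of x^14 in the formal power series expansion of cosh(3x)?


The Maclaurin series is cosh(t) = sum_{m>=0} t^(2m) / (2m)!, so substituting t = 3x, only even powers of x are nonzero, with coefficient of x^(2m) equal to 3^(2m) / (2m)!.
For x^14 the coefficient is 3^14/14! = 4782969/87178291200 = 19683/358758400.

19683/358758400


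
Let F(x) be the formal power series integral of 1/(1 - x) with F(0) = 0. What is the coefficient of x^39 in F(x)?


1/(1 - x) = sum_{k>=0} x^k. Integrating termwise and using F(0) = 0 gives
F(x) = sum_{k>=0} x^(k+1) / (k+1) = sum_{m>=1} x^m / m = -ln(1 - x).
So the coefficient of x^39 is 1/39 = 1/39.

1/39


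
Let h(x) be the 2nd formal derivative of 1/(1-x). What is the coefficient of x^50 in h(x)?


Differentiating 2 times: d^2/dx^2 [1/(1-x)] = 2!/(1-x)^3.
The expansion 1/(1-x)^3 = sum_{k>=0} C(k+2, 2) x^k, so the coefficient of x^n in 2!/(1-x)^3 is 2! * C(n+2, 2).
For n = 50: 2 * C(52, 2) = 2 * 1326 = 2652

2652


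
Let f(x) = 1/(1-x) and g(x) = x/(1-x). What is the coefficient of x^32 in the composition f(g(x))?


First simplify the composition: f(g(x)) = 1/(1 - x/(1-x)) = (1-x)/((1-x) - x) = (1-x)/(1-2x).
Now extract the coefficient. Write (1-x)/(1-2x) = 1/(1-2x) - x/(1-2x).
The coefficient of x^n in 1/(1-2x) is 2^n, and in x/(1-2x) is 2^(n-1) (for n >= 1).
So the coefficient of x^32 is 2^32 - 2^31 = 4294967296 - 2147483648 = 2147483648.

2147483648


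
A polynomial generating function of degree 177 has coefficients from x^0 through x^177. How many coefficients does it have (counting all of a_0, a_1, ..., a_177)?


A polynomial of degree 177 takes the form a_0 + a_1 x + ... + a_177 x^177.
The number of coefficients is 177 + 1 = 178.

178


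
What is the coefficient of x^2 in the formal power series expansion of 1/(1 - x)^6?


The expansion 1/(1 - x)^r = sum_{k>=0} C(k + r - 1, r - 1) x^k follows from the multiset / negative-binomial theorem (or from repeated differentiation of the geometric series).
For r = 6 and k = 2:
C(7, 5) = 5040 / (120 * 2) = 21.

21


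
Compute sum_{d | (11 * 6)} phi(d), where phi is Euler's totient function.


First, 11 * 6 = 66. One classical identity is sum_{d | n} phi(d) = n (each k in [1, n] has a unique gcd with n, and among the k's with gcd(k, n) = n/d there are phi(d) of them). So the sum equals 66. We also verify directly:
Divisors of 66: 1, 2, 3, 6, 11, 22, 33, 66.
phi values: 1, 1, 2, 2, 10, 10, 20, 20.
Sum = 66.

66


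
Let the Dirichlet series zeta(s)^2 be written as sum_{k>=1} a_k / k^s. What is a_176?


The Dirichlet convolution of the constant function 1 with itself gives (1 * 1)(k) = sum_{d | k} 1 = d(k), the number of positive divisors of k.
Since zeta(s) = sum_{k>=1} 1/k^s, we have zeta(s)^2 = sum_{k>=1} d(k)/k^s, so a_k = d(k).
For k = 176: the divisors are 1, 2, 4, 8, 11, 16, 22, 44, 88, 176.
Count = 10.

10


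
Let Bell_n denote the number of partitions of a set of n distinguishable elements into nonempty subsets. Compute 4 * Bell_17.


Bell_17 can be computed from the Bell triangle or from Dobinski's identity Bell_n = (1/e) * sum_{k>=0} k^n / k!.
Computing Bell_17 = 82864869804.
Then 4 * 82864869804 = 331459479216.

331459479216


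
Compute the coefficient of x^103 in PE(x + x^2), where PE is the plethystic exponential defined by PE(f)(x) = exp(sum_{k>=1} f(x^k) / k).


With f(x) = x + x^2, the exponent is sum_{k>=1} (x^k + x^(2k)) / k = -ln(1 - x) - ln(1 - x^2). Exponentiating:
PE(x + x^2) = 1 / ((1 - x)(1 - x^2)).
This is the generating function for partitions of n into parts of size 1 or 2. The number of 2's can be any j in 0..51, and the rest are 1's, so
[x^103] = floor(103/2) + 1 = 52.

52


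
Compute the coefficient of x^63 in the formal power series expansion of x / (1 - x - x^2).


Let f(x) = sum_{k>=0} a_k x^k. Multiplying f(x) * (1 - x - x^2) = x and matching coefficients gives a_0 = 0, a_1 = 1, and a_k = a_{k-1} + a_{k-2} for k >= 2. These are the Fibonacci numbers F_k.
Iterating from F_0 = 0, F_1 = 1:
F_0=0, F_1=1, F_2=1, F_3=2, F_4=3, F_5=5, F_6=8, F_7=13, F_8=21, F_9=34, ...
F_63 = 6557470319842.

6557470319842


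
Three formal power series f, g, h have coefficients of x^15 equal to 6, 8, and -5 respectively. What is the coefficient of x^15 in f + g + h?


Series addition is componentwise:
6 + 8 + -5
= 9

9


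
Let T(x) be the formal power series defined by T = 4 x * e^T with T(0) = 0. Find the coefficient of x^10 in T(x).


Apply the Lagrange inversion formula: if T = 4 x * phi(T) with phi(t) = e^t, then
[x^n] T = 4^n * (1/n) [t^(n-1)] phi(t)^n = 4^n * (1/n) [t^(n-1)] e^(n t) = 4^n * (1/n) * n^(n-1) / (n-1)! = 4^n * n^(n-1) / n!.
When c = 1 this is the Cayley count of rooted labeled trees on n vertices, divided by n!.
For n = 10: 4^10 * 10^9 / 10! = 1048576 * 1000000000/3628800 = 163840000000/567.

163840000000/567


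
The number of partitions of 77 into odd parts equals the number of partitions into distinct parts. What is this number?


Computing partitions of 77 into odd parts (1, 3, 5, ...):
Using the generating function prod_{k>=0} 1/(1-x^(2k+1)),
the count is 58499

58499


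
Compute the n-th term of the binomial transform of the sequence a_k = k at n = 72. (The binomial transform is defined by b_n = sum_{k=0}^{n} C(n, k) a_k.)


With a_k = k, b_n = sum_{k=0}^{n} C(n, k) k. Using k * C(n, k) = n * C(n-1, k-1) gives b_n = n * sum_{k>=1} C(n-1, k-1) = n * 2^(n-1).
For n = 72: 72 * 2^71 = 72 * 2361183241434822606848 = 170005193383307227693056.

170005193383307227693056


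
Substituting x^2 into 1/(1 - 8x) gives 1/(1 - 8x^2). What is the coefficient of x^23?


Since 1/(1 - 8x^2) only has even powers of x,
the coefficient of x^23 (odd) is 0.

0


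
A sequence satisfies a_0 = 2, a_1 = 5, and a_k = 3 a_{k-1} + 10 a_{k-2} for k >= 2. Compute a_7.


The characteristic equation is t^2 - 3 t - 10 = 0, with roots r_1 = 5 and r_2 = -2 (so c_1 = r_1 + r_2, c_2 = -r_1 r_2 as required).
One can use the closed form a_n = A r_1^n + B r_2^n, but direct iteration is more reliable:
a_0 = 2, a_1 = 5, a_2 = 35, a_3 = 155, a_4 = 815, a_5 = 3995, a_6 = 20135, a_7 = 100355.
So a_7 = 100355.

100355


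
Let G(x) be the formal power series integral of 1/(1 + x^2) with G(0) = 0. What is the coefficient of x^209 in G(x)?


1/(1 + x^2) = sum_{j>=0} (-1)^j x^(2j). Integrating termwise with G(0) = 0:
G(x) = sum_{j>=0} (-1)^j x^(2j+1) / (2j+1) = arctan(x).
Only odd powers are nonzero. For x^209 write 209 = 2*104 + 1, giving
(-1)^104 / 209 = 1/209 = 1/209.

1/209


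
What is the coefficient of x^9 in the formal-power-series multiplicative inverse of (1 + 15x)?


The inverse is 1/(1 + 15x). Apply the geometric identity 1/(1 - y) = sum_{k>=0} y^k with y = -15x:
1/(1 + 15x) = sum_{k>=0} (-15)^k x^k.
So the coefficient of x^9 is (-15)^9 = -38443359375.

-38443359375


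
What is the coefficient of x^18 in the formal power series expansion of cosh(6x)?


The Maclaurin series is cosh(t) = sum_{m>=0} t^(2m) / (2m)!, so substituting t = 6x, only even powers of x are nonzero, with coefficient of x^(2m) equal to 6^(2m) / (2m)!.
For x^18 the coefficient is 6^18/18! = 101559956668416/6402373705728000 = 236196/14889875.

236196/14889875


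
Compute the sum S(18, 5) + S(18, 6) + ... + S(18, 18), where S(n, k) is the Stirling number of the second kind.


By definition, S(n, k) counts partitions of an n-set into exactly k nonempty blocks.
Computing row n = 18 for k = 5..18:
S(18, k): 28958095545, 110687251039, 197462483400, 189036065010, 106175395755, 37112163803, 8391004908, 1256328866, 125854638, 8408778, 367200, 9996, 153, 1
Sum = 679213429092.

679213429092


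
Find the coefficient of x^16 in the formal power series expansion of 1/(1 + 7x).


Write 1/(1 + c x) = 1/(1 - (-c) x) and apply the geometric-series identity
1/(1 - y) = sum_{k>=0} y^k to get 1/(1 + c x) = sum_{k>=0} (-c)^k x^k.
So the coefficient of x^k is (-c)^k = (-1)^k * c^k.
Here c = 7 and k = 16:
(-7)^16 = 1 * 33232930569601 = 33232930569601

33232930569601


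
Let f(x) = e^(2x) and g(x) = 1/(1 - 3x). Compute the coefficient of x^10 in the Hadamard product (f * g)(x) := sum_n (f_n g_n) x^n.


Expanding: f_k = 2^k/k! (from e^(2x)) and g_k = 3^k (from 1/(1 - 3x)). So the Hadamard coefficient (f * g)_k = 2^k 3^k / k! = (6)^k / k!.
For k = 10: 6^10/10! = 60466176/3628800 = 2916/175.

2916/175


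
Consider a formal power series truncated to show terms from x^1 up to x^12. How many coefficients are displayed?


From x^1 to x^12 inclusive, the count is 12 - 1 + 1 = 12.

12


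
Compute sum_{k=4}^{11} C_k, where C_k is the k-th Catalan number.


C_4 through C_11: 14, 42, 132, 429, 1430, 4862, 16796, 58786
Sum = 14 + 42 + 132 + 429 + 1430 + 4862 + 16796 + 58786
= 82491

82491


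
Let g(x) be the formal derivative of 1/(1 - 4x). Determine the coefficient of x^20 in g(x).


Differentiate termwise: d/dx sum_{k>=0} 4^k x^k = sum_{k>=1} k 4^k x^(k-1) = sum_{j>=0} (j+1) 4^(j+1) x^j.
Equivalently, d/dx [1/(1 - 4x)] = 4/(1 - 4x)^2.
For j = 20: 21 * 4^21 = 21 * 4398046511104 = 92358976733184.

92358976733184


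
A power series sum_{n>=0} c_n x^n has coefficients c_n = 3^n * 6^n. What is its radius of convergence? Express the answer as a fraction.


By the root test (Cauchy-Hadamard), the radius is R = 1 / limsup_n |c_n|^(1/n).
Here |c_n|^(1/n) = (3^n * 6^n)^(1/n) = 3 * 6 = 18 for all n.
So R = 1/18 = 1/18.

1/18


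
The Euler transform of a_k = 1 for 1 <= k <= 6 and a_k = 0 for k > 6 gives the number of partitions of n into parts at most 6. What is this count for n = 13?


Partitions of 13 into parts at most 6:
Using generating function (1-x)^(-1)(1-x^2)^(-1)...(1-x^6)^(-1),
the coefficient of x^13 = 71

71


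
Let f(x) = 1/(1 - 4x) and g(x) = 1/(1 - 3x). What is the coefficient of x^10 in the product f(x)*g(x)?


The coefficient of x^n in f*g is the Cauchy product: sum_{k=0}^{n} a^k * b^(n-k).
With a=4, b=3, n=10:
sum_{k=0}^{10} 4^k * 3^(10-k)
= 4017157

4017157


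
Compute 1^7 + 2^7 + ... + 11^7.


This power sum has a closed form given by Faulhaber's formula
sum_{k=1}^{m} k^p = (1 / (p + 1)) * sum_{j=0}^{p} C(p + 1, j) B_j m^(p + 1 - j),
but for small m direct computation is fastest:
1 + 128 + 2187 + 16384 + 78125 + 279936 + 823543 + 2097152 + 4782969 + 10000000 + 19487171 = 37567596.

37567596


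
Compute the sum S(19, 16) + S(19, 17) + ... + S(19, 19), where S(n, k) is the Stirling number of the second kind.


By definition, S(n, k) counts partitions of an n-set into exactly k nonempty blocks.
Computing row n = 19 for k = 16..19:
S(19, k): 527136, 12597, 171, 1
Sum = 539905.

539905


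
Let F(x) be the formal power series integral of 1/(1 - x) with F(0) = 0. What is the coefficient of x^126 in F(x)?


1/(1 - x) = sum_{k>=0} x^k. Integrating termwise and using F(0) = 0 gives
F(x) = sum_{k>=0} x^(k+1) / (k+1) = sum_{m>=1} x^m / m = -ln(1 - x).
So the coefficient of x^126 is 1/126 = 1/126.

1/126


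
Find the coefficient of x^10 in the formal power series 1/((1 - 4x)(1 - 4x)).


By partial fractions or Cauchy convolution:
The coefficient equals sum_{k=0}^{10} 4^k * 4^(10-k).
= 11534336

11534336


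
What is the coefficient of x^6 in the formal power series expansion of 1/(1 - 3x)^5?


The general identity 1/(1 - c x)^r = sum_{k>=0} c^k C(k + r - 1, r - 1) x^k follows by substituting y = c x into 1/(1 - y)^r = sum_{k>=0} C(k + r - 1, r - 1) y^k.
For c = 3, r = 5, k = 6:
3^6 * C(10, 4) = 729 * 210 = 153090.

153090


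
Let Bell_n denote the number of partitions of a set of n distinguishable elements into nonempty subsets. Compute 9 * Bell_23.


Bell_23 can be computed from the Bell triangle or from Dobinski's identity Bell_n = (1/e) * sum_{k>=0} k^n / k!.
Computing Bell_23 = 44152005855084346.
Then 9 * 44152005855084346 = 397368052695759114.

397368052695759114


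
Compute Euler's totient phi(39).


phi(n) counts integers in [1, n] coprime to n. Using the multiplicative formula phi(n) = n * prod_{p | n} (1 - 1/p):
39 = 3 * 13, so
phi(39) = 39 * (1 - 1/3) * (1 - 1/13) = 24.

24


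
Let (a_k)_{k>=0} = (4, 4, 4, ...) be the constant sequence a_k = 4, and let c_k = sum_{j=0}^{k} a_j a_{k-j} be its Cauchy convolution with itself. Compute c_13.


Since a_j = 4 for all j >= 0, the convolution sum becomes
c_k = sum_{j=0}^{k} 4 * 4 = 16 * (k + 1).
Equivalently, the generating function of (a_k) is 4/(1 - x) and its square is 16/(1 - x)^2 = sum_{k>=0} 16(k + 1) x^k.
For k = 13: 16 * 14 = 224.

224


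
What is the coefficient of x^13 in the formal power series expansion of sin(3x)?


The Maclaurin series is sin(t) = sum_{k>=0} (-1)^k t^(2k+1) / (2k+1)!, so substituting t = 3x, only odd powers of x are nonzero, with coefficient of x^(2k+1) equal to (-1)^k 3^(2k+1) / (2k+1)!.
Write 13 = 2*6 + 1, giving the coefficient (-1)^6 * 3^13 / 13! = 1594323/6227020800 = 6561/25625600.

6561/25625600


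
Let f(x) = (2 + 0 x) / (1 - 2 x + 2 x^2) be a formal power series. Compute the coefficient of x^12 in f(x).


Write f(x) = sum_{k>=0} a_k x^k. Multiplying both sides by 1 - 2 x + 2 x^2 gives
(1 - 2 x + 2 x^2) sum_{k>=0} a_k x^k = 2 + 0 x.
Matching coefficients:
 x^0: a_0 = 2
 x^1: a_1 - 2 a_0 = 0  =>  a_1 = 2*2 + 0 = 4
 x^k (k >= 2): a_k = 2 a_{k-1} - 2 a_{k-2}.
Iterating: a_2 = 4, a_3 = 0, a_4 = -8, a_5 = -16, a_6 = -16, a_7 = 0, a_8 = 32, a_9 = 64, a_10 = 64, a_11 = 0, a_12 = -128.
So the coefficient of x^12 is -128.

-128


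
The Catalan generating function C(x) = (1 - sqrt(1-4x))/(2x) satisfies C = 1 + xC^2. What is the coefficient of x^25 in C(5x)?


Substituting x -> 5x scales the n-th coefficient by 5^n, so [x^25] C(5x) = 5^25 * C_25.
C_25 = C(2*25, 25)/(26) = 126410606437752/26 = 4861946401452.
So 5^25 * 4861946401452 = 298023223876953125 * 4861946401452 = 1448972940877676010131835937500.

1448972940877676010131835937500


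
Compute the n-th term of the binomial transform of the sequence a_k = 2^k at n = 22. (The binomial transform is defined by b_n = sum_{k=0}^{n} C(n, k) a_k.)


With a_k = 2^k, b_n = sum_{k=0}^{n} C(n, k) 2^k = (1 + 2)^n by the binomial theorem.
For n = 22: (1 + 2)^22 = 3^22 = 31381059609.

31381059609


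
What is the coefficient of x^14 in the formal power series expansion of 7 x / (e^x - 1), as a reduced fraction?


The exponential generating function for Bernoulli numbers is
x / (e^x - 1) = sum_{k>=0} B_k x^k / k!.
So the coefficient of x^14 in 7 x / (e^x - 1) is 7 B_14 / 14!.
Computing: B_14 = 7/6, 14! = 87178291200, giving
7 * 7/6 / 87178291200 = 1/10674892800.

1/10674892800


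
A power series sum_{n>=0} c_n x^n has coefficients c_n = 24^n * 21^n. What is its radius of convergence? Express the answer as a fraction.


By the root test (Cauchy-Hadamard), the radius is R = 1 / limsup_n |c_n|^(1/n).
Here |c_n|^(1/n) = (24^n * 21^n)^(1/n) = 24 * 21 = 504 for all n.
So R = 1/504 = 1/504.

1/504


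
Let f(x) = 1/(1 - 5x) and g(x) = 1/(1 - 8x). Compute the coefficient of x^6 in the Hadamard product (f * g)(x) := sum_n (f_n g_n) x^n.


f has coefficients f_k = 5^k and g has coefficients g_k = 8^k, so the Hadamard product has coefficient (f*g)_k = 5^k * 8^k = 40^k.
For k = 6: 40^6 = 4096000000.

4096000000


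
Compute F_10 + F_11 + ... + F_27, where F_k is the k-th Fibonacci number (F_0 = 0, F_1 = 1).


Use the identity sum_{k=0}^{N} F_k = F_{N+2} - 1 (which follows from F_{k+2} - F_{k+1} = F_k). Then
sum_{k=10}^{27} F_k = (F_{29} - 1) - (F_{11} - 1) = F_{29} - F_{11}.
Computing: F_{29} = 514229, F_{11} = 89, so
Sum = 514229 - 89 = 514140.

514140


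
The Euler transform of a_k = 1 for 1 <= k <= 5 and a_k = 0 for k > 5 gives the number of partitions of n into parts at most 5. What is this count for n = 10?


Partitions of 10 into parts at most 5:
Using generating function (1-x)^(-1)(1-x^2)^(-1)...(1-x^5)^(-1),
the coefficient of x^10 = 30

30


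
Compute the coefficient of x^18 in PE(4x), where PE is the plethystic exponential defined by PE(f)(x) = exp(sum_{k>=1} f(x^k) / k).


With f(x) = 4x, the exponent is sum_{k>=1} 4 x^k / k = 4 * (-ln(1 - x)). Exponentiating:
PE(4x) = exp(-4 ln(1 - x)) = 1/(1 - x)^4.
By the negative binomial expansion, [x^n] 1/(1 - x)^4 = C(n + 3, 3).
For n = 18: C(21, 3) = 1330.

1330


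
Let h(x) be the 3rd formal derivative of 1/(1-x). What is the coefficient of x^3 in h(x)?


Differentiating 3 times: d^3/dx^3 [1/(1-x)] = 3!/(1-x)^4.
The expansion 1/(1-x)^4 = sum_{k>=0} C(k+3, 3) x^k, so the coefficient of x^n in 3!/(1-x)^4 is 3! * C(n+3, 3).
For n = 3: 6 * C(6, 3) = 6 * 20 = 120

120


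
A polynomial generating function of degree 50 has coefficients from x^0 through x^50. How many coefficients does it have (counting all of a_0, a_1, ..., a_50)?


A polynomial of degree 50 takes the form a_0 + a_1 x + ... + a_50 x^50.
The number of coefficients is 50 + 1 = 51.

51


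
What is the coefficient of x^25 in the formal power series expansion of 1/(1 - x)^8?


The negative binomial / multiset identity is
1/(1 - x)^r = sum_{k>=0} C(k + r - 1, r - 1) x^k.
Here r = 8 and k = 25, so the coefficient is
C(25 + 7, 7) = C(32, 7)
= 3365856

3365856


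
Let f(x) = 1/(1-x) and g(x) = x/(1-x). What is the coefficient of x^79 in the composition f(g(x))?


First simplify the composition: f(g(x)) = 1/(1 - x/(1-x)) = (1-x)/((1-x) - x) = (1-x)/(1-2x).
Now extract the coefficient. Write (1-x)/(1-2x) = 1/(1-2x) - x/(1-2x).
The coefficient of x^n in 1/(1-2x) is 2^n, and in x/(1-2x) is 2^(n-1) (for n >= 1).
So the coefficient of x^79 is 2^79 - 2^78 = 604462909807314587353088 - 302231454903657293676544 = 302231454903657293676544.

302231454903657293676544


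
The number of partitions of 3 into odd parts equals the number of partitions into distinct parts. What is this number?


Computing partitions of 3 into odd parts (1, 3, 5, ...):
Using the generating function prod_{k>=0} 1/(1-x^(2k+1)),
the count is 2

2


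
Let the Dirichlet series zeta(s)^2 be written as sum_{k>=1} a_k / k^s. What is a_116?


The Dirichlet convolution of the constant function 1 with itself gives (1 * 1)(k) = sum_{d | k} 1 = d(k), the number of positive divisors of k.
Since zeta(s) = sum_{k>=1} 1/k^s, we have zeta(s)^2 = sum_{k>=1} d(k)/k^s, so a_k = d(k).
For k = 116: the divisors are 1, 2, 4, 29, 58, 116.
Count = 6.

6


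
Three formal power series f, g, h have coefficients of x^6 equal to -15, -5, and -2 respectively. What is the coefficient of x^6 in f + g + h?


Series addition is componentwise:
-15 + -5 + -2
= -22

-22


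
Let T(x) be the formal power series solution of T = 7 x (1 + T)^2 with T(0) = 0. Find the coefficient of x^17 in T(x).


Apply the Lagrange inversion formula: if T = 7 x * phi(T) with phi(t) = (1 + t)^2, then [x^n] T = 7^n * (1/n) [t^(n-1)] phi(t)^n = 7^n * (1/n) [t^(n-1)] (1 + t)^(2n) = 7^n * (1/n) C(2n, n-1).
Using the identity C(2n, n-1) = C(2n, n) * n / (n+1), the unscaled factor equals C(2n, n) / (n+1) = C_n, the n-th Catalan number.
For n = 17: C_17 = C(34, 17) / 18 = 2333606220/18 = 129644790.
With the 7^17 = 232630513987207 factor, the coefficient is 232630513987207 * 129644790 = 30159334133463514201530.

30159334133463514201530


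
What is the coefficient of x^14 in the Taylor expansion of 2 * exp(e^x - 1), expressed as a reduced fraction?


exp(e^x - 1) = sum_{k>=0} Bell_k x^k / k!, where Bell_k is the k-th Bell number.
So the coefficient of x^14 is 2 * Bell_14 / 14!.
Computing: Bell_14 = 190899322 and 14! = 87178291200, giving
2 * 190899322/87178291200 = 95449661/21794572800.

95449661/21794572800


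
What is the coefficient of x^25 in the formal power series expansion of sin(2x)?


The Maclaurin series is sin(t) = sum_{k>=0} (-1)^k t^(2k+1) / (2k+1)!, so substituting t = 2x, only odd powers of x are nonzero, with coefficient of x^(2k+1) equal to (-1)^k 2^(2k+1) / (2k+1)!.
Write 25 = 2*12 + 1, giving the coefficient (-1)^12 * 2^25 / 25! = 33554432/15511210043330985984000000 = 8/3698160658676859375.

8/3698160658676859375


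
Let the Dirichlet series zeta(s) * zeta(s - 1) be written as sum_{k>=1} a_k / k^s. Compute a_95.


Convolution gives a_k = sum_{d | k} d * 1 = sum_{d | k} d = sigma(k), the sum of positive divisors of k.
For k = 95, the divisors are 1, 5, 19, 95, so
sigma(95) = 1 + 5 + 19 + 95 = 120.

120


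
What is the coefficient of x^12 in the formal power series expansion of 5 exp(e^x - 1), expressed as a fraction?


exp(e^x - 1) is the exponential generating function for the Bell numbers Bell_k: exp(e^x - 1) = sum_{k>=0} Bell_k x^k / k!.
So the coefficient of x^12 in 5 exp(e^x - 1) is 5 Bell_12 / 12!.
Computing: Bell_12 = 4213597 and 12! = 479001600, giving
5 * 4213597/479001600 = 4213597/95800320.

4213597/95800320


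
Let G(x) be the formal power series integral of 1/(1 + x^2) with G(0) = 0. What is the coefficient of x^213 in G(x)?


1/(1 + x^2) = sum_{j>=0} (-1)^j x^(2j). Integrating termwise with G(0) = 0:
G(x) = sum_{j>=0} (-1)^j x^(2j+1) / (2j+1) = arctan(x).
Only odd powers are nonzero. For x^213 write 213 = 2*106 + 1, giving
(-1)^106 / 213 = 1/213 = 1/213.

1/213


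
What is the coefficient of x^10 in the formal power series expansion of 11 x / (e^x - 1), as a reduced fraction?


The exponential generating function for Bernoulli numbers is
x / (e^x - 1) = sum_{k>=0} B_k x^k / k!.
So the coefficient of x^10 in 11 x / (e^x - 1) is 11 B_10 / 10!.
Computing: B_10 = 5/66, 10! = 3628800, giving
11 * 5/66 / 3628800 = 1/4354560.

1/4354560


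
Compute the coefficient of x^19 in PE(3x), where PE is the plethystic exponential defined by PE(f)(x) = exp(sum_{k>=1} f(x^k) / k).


With f(x) = 3x, the exponent is sum_{k>=1} 3 x^k / k = 3 * (-ln(1 - x)). Exponentiating:
PE(3x) = exp(-3 ln(1 - x)) = 1/(1 - x)^3.
By the negative binomial expansion, [x^n] 1/(1 - x)^3 = C(n + 2, 2).
For n = 19: C(21, 2) = 210.

210


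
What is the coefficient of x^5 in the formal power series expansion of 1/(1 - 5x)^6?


The general identity 1/(1 - c x)^r = sum_{k>=0} c^k C(k + r - 1, r - 1) x^k follows by substituting y = c x into 1/(1 - y)^r = sum_{k>=0} C(k + r - 1, r - 1) y^k.
For c = 5, r = 6, k = 5:
5^5 * C(10, 5) = 3125 * 252 = 787500.

787500


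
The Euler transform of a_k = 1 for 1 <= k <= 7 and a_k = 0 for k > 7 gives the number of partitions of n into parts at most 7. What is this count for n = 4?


Partitions of 4 into parts at most 7:
Using generating function (1-x)^(-1)(1-x^2)^(-1)...(1-x^7)^(-1),
the coefficient of x^4 = 5

5


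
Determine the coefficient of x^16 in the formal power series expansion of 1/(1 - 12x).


The geometric series identity gives 1/(1 - c x) = sum_{k>=0} c^k x^k, so the coefficient of x^k is c^k.
Here c = 12 and k = 16.
Computing: 12^16 = 184884258895036416

184884258895036416


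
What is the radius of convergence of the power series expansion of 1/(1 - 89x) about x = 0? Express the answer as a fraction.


Expanding 1/(1 - 89x) = sum_{k>=0} 89^k x^k, the series converges when |89x| < 1, i.e., |x| < 1/89.
So the radius of convergence is 1/89 = 1/89.

1/89


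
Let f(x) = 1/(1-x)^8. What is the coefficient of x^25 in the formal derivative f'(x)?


Differentiate: d/dx [ 1/(1-x)^r ] = r / (1-x)^(r+1).
Here r = 8, so f'(x) = 8 / (1-x)^9.
The expansion of 1/(1-x)^(r+1) has coefficient of x^n equal to C(n+r, r).
So the coefficient of x^25 in f'(x) is
8 * C(33, 8) = 8 * 13884156 = 111073248

111073248


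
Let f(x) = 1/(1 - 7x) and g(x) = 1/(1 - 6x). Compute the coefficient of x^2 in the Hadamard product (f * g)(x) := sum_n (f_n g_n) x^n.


f has coefficients f_k = 7^k and g has coefficients g_k = 6^k, so the Hadamard product has coefficient (f*g)_k = 7^k * 6^k = 42^k.
For k = 2: 42^2 = 1764.

1764


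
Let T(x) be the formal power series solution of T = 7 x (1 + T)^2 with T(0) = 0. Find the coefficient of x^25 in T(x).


Apply the Lagrange inversion formula: if T = 7 x * phi(T) with phi(t) = (1 + t)^2, then [x^n] T = 7^n * (1/n) [t^(n-1)] phi(t)^n = 7^n * (1/n) [t^(n-1)] (1 + t)^(2n) = 7^n * (1/n) C(2n, n-1).
Using the identity C(2n, n-1) = C(2n, n) * n / (n+1), the unscaled factor equals C(2n, n) / (n+1) = C_n, the n-th Catalan number.
For n = 25: C_25 = C(50, 25) / 26 = 126410606437752/26 = 4861946401452.
With the 7^25 = 1341068619663964900807 factor, the coefficient is 1341068619663964900807 * 4861946401452 = 6520203749475414994957027780771764.

6520203749475414994957027780771764


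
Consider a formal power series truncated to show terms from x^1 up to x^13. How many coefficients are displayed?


From x^1 to x^13 inclusive, the count is 13 - 1 + 1 = 13.

13


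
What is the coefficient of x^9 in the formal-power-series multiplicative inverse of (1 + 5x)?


The inverse is 1/(1 + 5x). Apply the geometric identity 1/(1 - y) = sum_{k>=0} y^k with y = -5x:
1/(1 + 5x) = sum_{k>=0} (-5)^k x^k.
So the coefficient of x^9 is (-5)^9 = -1953125.

-1953125


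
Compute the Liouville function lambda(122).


The Liouville function is lambda(k) = (-1)^Omega(k), where Omega(k) counts the prime factors of k with multiplicity.
Factoring: 122 = 2 * 61, so Omega(122) = 2.
lambda(122) = (-1)^2 = 1.

1


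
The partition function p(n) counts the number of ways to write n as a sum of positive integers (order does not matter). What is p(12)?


Using the generating function prod_{k>=1} 1/(1-x^k), we compute p(12).
By dynamic programming over parts 1 through 12:
p(12) = 77

77


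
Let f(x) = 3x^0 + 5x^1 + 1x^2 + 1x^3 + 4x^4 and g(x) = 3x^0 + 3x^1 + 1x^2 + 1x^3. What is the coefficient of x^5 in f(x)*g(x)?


Cauchy product at x^5:
1*1 + 1*1 + 4*3
= 14

14


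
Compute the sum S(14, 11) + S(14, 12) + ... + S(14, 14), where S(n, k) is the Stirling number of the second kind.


By definition, S(n, k) counts partitions of an n-set into exactly k nonempty blocks.
Computing row n = 14 for k = 11..14:
S(14, k): 66066, 3367, 91, 1
Sum = 69525.

69525


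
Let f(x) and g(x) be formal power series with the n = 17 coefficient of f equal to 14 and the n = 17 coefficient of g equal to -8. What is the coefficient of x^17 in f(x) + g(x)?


Addition of formal power series is termwise.
The coefficient of x^17 in f + g = 14 + -8
= 6

6


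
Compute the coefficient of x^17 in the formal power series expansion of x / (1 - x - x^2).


Let f(x) = sum_{k>=0} a_k x^k. Multiplying f(x) * (1 - x - x^2) = x and matching coefficients gives a_0 = 0, a_1 = 1, and a_k = a_{k-1} + a_{k-2} for k >= 2. These are the Fibonacci numbers F_k.
Iterating from F_0 = 0, F_1 = 1:
F_0=0, F_1=1, F_2=1, F_3=2, F_4=3, F_5=5, F_6=8, F_7=13, F_8=21, F_9=34, ...
F_17 = 1597.

1597


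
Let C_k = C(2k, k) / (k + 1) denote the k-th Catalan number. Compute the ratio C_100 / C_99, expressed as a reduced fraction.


Using C_k = (2k)! / (k! (k+1)!), the ratio C_{k+1}/C_k simplifies to
C_{k+1}/C_k = [(2k+2)! / ((k+1)! (k+2)!)] * [k! (k+1)! / (2k)!]
 = (2k+2)(2k+1) / ((k+1)(k+2)) = 2(2k+1) / (k+2).
For k = 99: 2(2*99 + 1) / (99 + 2) = 398/101 = 398/101.

398/101


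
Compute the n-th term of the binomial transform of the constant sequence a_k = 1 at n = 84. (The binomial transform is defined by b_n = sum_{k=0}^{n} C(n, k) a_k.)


With a_k = 1 for all k, b_n = sum_{k=0}^{n} C(n, k) = 2^n by the binomial theorem.
For n = 84: 2^84 = 19342813113834066795298816.

19342813113834066795298816


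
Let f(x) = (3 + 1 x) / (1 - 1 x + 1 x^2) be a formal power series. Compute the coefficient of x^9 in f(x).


Write f(x) = sum_{k>=0} a_k x^k. Multiplying both sides by 1 - 1 x + 1 x^2 gives
(1 - 1 x + 1 x^2) sum_{k>=0} a_k x^k = 3 + 1 x.
Matching coefficients:
 x^0: a_0 = 3
 x^1: a_1 - 1 a_0 = 1  =>  a_1 = 1*3 + 1 = 4
 x^k (k >= 2): a_k = 1 a_{k-1} - 1 a_{k-2}.
Iterating: a_2 = 1, a_3 = -3, a_4 = -4, a_5 = -1, a_6 = 3, a_7 = 4, a_8 = 1, a_9 = -3.
So the coefficient of x^9 is -3.

-3


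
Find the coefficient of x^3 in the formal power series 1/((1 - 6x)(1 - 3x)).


By partial fractions or Cauchy convolution:
The coefficient equals sum_{k=0}^{3} 6^k * 3^(3-k).
= 405

405


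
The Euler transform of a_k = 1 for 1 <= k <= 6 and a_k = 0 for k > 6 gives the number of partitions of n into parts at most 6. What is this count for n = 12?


Partitions of 12 into parts at most 6:
Using generating function (1-x)^(-1)(1-x^2)^(-1)...(1-x^6)^(-1),
the coefficient of x^12 = 58

58


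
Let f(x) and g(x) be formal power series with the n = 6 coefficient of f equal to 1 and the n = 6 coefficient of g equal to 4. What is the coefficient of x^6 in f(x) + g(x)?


Addition of formal power series is termwise.
The coefficient of x^6 in f + g = 1 + 4
= 5

5


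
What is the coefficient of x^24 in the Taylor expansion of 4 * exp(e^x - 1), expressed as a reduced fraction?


exp(e^x - 1) = sum_{k>=0} Bell_k x^k / k!, where Bell_k is the k-th Bell number.
So the coefficient of x^24 is 4 * Bell_24 / 24!.
Computing: Bell_24 = 445958869294805289 and 24! = 620448401733239439360000, giving
4 * 445958869294805289/620448401733239439360000 = 148652956431601763/51704033477769953280000.

148652956431601763/51704033477769953280000
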